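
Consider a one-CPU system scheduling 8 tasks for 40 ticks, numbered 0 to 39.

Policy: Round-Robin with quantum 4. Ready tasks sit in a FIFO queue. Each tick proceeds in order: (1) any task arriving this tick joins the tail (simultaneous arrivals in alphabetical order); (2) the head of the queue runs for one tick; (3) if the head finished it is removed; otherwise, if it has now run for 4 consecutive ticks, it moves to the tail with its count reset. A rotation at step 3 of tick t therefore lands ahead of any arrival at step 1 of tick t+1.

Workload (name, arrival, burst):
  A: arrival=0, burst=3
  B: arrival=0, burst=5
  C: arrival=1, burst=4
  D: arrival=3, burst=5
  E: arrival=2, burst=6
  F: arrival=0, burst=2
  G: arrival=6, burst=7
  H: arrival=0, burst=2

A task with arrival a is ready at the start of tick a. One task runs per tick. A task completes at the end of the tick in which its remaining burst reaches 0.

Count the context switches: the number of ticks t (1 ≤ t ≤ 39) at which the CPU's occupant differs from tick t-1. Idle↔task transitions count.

context switches = 12

t=0: queue=[A,B,F,H] q_used=0 → run A
t=1: queue=[A,B,F,H,C] q_used=1 → run A
t=2: queue=[A,B,F,H,C,E] q_used=2 → run A
t=3: queue=[B,F,H,C,E,D] q_used=0 → run B
t=4: queue=[B,F,H,C,E,D] q_used=1 → run B
t=5: queue=[B,F,H,C,E,D] q_used=2 → run B
t=6: queue=[B,F,H,C,E,D,G] q_used=3 → run B
t=7: queue=[F,H,C,E,D,G,B] q_used=0 → run F
t=8: queue=[F,H,C,E,D,G,B] q_used=1 → run F
t=9: queue=[H,C,E,D,G,B] q_used=0 → run H
t=10: queue=[H,C,E,D,G,B] q_used=1 → run H
t=11: queue=[C,E,D,G,B] q_used=0 → run C
t=12: queue=[C,E,D,G,B] q_used=1 → run C
t=13: queue=[C,E,D,G,B] q_used=2 → run C
t=14: queue=[C,E,D,G,B] q_used=3 → run C
t=15: queue=[E,D,G,B] q_used=0 → run E
t=16: queue=[E,D,G,B] q_used=1 → run E
t=17: queue=[E,D,G,B] q_used=2 → run E
t=18: queue=[E,D,G,B] q_used=3 → run E
t=19: queue=[D,G,B,E] q_used=0 → run D
t=20: queue=[D,G,B,E] q_used=1 → run D
t=21: queue=[D,G,B,E] q_used=2 → run D
t=22: queue=[D,G,B,E] q_used=3 → run D
t=23: queue=[G,B,E,D] q_used=0 → run G
t=24: queue=[G,B,E,D] q_used=1 → run G
t=25: queue=[G,B,E,D] q_used=2 → run G
t=26: queue=[G,B,E,D] q_used=3 → run G
t=27: queue=[B,E,D,G] q_used=0 → run B
t=28: queue=[E,D,G] q_used=0 → run E
t=29: queue=[E,D,G] q_used=1 → run E
t=30: queue=[D,G] q_used=0 → run D
t=31: queue=[G] q_used=0 → run G
t=32: queue=[G] q_used=1 → run G
t=33: queue=[G] q_used=2 → run G
t=34: (idle)
t=35: (idle)
t=36: (idle)
t=37: (idle)
t=38: (idle)
t=39: (idle)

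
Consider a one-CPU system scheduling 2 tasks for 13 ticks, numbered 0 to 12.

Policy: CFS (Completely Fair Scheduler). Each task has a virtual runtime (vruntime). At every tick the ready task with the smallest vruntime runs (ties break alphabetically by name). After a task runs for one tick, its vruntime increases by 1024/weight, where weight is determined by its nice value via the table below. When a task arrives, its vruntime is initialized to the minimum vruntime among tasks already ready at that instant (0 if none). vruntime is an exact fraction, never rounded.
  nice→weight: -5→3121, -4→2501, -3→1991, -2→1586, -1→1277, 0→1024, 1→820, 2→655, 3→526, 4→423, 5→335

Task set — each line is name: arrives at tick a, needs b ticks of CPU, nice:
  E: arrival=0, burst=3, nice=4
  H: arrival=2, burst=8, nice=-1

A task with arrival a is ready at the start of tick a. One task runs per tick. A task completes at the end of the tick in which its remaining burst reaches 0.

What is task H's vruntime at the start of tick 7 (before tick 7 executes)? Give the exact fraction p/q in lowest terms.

vruntime(H, start of tick 7) = 4347904/540171

t=0: vr[E=0] → run E
t=1: vr[E=1024/423] → run E
t=2: vr[E=2048/423 H=2048/423] → run E
t=3: vr[H=2048/423] → run H
t=4: vr[H=3048448/540171] → run H
t=5: vr[H=3481600/540171] → run H
t=6: vr[H=3914752/540171] → run H
t=7: vr[H=4347904/540171] → run H
t=8: vr[H=4781056/540171] → run H
t=9: vr[H=5214208/540171] → run H
t=10: vr[H=5647360/540171] → run H
t=11: (idle)
t=12: (idle)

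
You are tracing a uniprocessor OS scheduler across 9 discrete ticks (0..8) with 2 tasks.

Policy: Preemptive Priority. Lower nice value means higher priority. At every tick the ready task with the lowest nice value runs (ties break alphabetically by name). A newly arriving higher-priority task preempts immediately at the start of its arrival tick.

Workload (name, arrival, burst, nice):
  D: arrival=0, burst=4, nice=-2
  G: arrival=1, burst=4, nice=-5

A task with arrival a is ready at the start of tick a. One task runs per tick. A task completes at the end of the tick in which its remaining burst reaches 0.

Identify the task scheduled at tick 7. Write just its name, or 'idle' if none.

t=0: ready={D} → run D
t=1: ready={D,G} → run G
t=2: ready={D,G} → run G
t=3: ready={D,G} → run G
t=4: ready={D,G} → run G
t=5: ready={D} → run D
t=6: ready={D} → run D
t=7: ready={D} → run D
t=8: (idle)

running at tick 7 = D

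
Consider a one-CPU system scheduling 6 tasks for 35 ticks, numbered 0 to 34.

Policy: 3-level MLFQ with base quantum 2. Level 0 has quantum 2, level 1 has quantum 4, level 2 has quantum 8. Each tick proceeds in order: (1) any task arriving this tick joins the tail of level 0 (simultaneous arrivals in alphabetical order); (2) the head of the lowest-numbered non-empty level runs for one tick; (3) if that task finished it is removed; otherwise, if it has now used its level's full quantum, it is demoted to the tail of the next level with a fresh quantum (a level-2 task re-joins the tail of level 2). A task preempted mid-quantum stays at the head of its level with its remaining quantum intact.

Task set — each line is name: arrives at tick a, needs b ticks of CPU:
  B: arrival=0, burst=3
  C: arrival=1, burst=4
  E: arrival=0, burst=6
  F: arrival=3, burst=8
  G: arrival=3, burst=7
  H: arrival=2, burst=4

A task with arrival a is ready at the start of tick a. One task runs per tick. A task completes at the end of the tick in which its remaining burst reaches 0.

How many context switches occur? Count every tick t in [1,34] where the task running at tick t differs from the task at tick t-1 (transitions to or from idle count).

context switches = 14

t=0: L0/L1/L2 = BE/-/- → run B
t=1: L0/L1/L2 = BEC/-/- → run B
t=2: L0/L1/L2 = ECH/B/- → run E
t=3: L0/L1/L2 = ECHFG/B/- → run E
t=4: L0/L1/L2 = CHFG/BE/- → run C
t=5: L0/L1/L2 = CHFG/BE/- → run C
t=6: L0/L1/L2 = HFG/BEC/- → run H
t=7: L0/L1/L2 = HFG/BEC/- → run H
t=8: L0/L1/L2 = FG/BECH/- → run F
t=9: L0/L1/L2 = FG/BECH/- → run F
t=10: L0/L1/L2 = G/BECHF/- → run G
t=11: L0/L1/L2 = G/BECHF/- → run G
t=12: L0/L1/L2 = -/BECHFG/- → run B
t=13: L0/L1/L2 = -/ECHFG/- → run E
t=14: L0/L1/L2 = -/ECHFG/- → run E
t=15: L0/L1/L2 = -/ECHFG/- → run E
t=16: L0/L1/L2 = -/ECHFG/- → run E
t=17: L0/L1/L2 = -/CHFG/- → run C
t=18: L0/L1/L2 = -/CHFG/- → run C
t=19: L0/L1/L2 = -/HFG/- → run H
t=20: L0/L1/L2 = -/HFG/- → run H
t=21: L0/L1/L2 = -/FG/- → run F
t=22: L0/L1/L2 = -/FG/- → run F
t=23: L0/L1/L2 = -/FG/- → run F
t=24: L0/L1/L2 = -/FG/- → run F
t=25: L0/L1/L2 = -/G/F → run G
t=26: L0/L1/L2 = -/G/F → run G
t=27: L0/L1/L2 = -/G/F → run G
t=28: L0/L1/L2 = -/G/F → run G
t=29: L0/L1/L2 = -/-/FG → run F
t=30: L0/L1/L2 = -/-/FG → run F
t=31: L0/L1/L2 = -/-/G → run G
t=32: (idle)
t=33: (idle)
t=34: (idle)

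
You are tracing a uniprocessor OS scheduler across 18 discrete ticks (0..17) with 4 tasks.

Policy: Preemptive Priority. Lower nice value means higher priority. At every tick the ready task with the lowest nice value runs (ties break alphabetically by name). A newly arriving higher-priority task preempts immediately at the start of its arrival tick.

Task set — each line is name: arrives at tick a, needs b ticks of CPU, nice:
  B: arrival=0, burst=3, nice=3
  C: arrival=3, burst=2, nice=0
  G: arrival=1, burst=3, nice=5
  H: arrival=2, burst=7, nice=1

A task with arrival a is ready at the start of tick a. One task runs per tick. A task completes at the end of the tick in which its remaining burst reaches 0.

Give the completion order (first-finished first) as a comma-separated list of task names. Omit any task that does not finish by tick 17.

t=0: ready={B} → run B
t=1: ready={B,G} → run B
t=2: ready={B,G,H} → run H
t=3: ready={B,C,G,H} → run C
t=4: ready={B,C,G,H} → run C
t=5: ready={B,G,H} → run H
t=6: ready={B,G,H} → run H
t=7: ready={B,G,H} → run H
t=8: ready={B,G,H} → run H
t=9: ready={B,G,H} → run H
t=10: ready={B,G,H} → run H
t=11: ready={B,G} → run B
t=12: ready={G} → run G
t=13: ready={G} → run G
t=14: ready={G} → run G
t=15: (idle)
t=16: (idle)
t=17: (idle)

completion order = C, H, B, G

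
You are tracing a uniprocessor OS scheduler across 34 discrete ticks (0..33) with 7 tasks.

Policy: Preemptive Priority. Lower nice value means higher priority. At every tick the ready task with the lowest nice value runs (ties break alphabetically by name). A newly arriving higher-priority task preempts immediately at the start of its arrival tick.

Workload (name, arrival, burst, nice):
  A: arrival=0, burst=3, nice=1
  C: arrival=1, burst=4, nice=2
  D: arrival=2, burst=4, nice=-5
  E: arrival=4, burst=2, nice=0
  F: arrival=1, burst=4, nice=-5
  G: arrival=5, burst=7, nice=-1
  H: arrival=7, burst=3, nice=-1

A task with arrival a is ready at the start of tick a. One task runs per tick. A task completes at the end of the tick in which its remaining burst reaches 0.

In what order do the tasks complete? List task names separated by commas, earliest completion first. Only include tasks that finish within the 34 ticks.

t=0: ready={A} → run A
t=1: ready={A,C,F} → run F
t=2: ready={A,C,D,F} → run D
t=3: ready={A,C,D,F} → run D
t=4: ready={A,C,D,E,F} → run D
t=5: ready={A,C,D,E,F,G} → run D
t=6: ready={A,C,E,F,G} → run F
t=7: ready={A,C,E,F,G,H} → run F
t=8: ready={A,C,E,F,G,H} → run F
t=9: ready={A,C,E,G,H} → run G
t=10: ready={A,C,E,G,H} → run G
t=11: ready={A,C,E,G,H} → run G
t=12: ready={A,C,E,G,H} → run G
t=13: ready={A,C,E,G,H} → run G
t=14: ready={A,C,E,G,H} → run G
t=15: ready={A,C,E,G,H} → run G
t=16: ready={A,C,E,H} → run H
t=17: ready={A,C,E,H} → run H
t=18: ready={A,C,E,H} → run H
t=19: ready={A,C,E} → run E
t=20: ready={A,C,E} → run E
t=21: ready={A,C} → run A
t=22: ready={A,C} → run A
t=23: ready={C} → run C
t=24: ready={C} → run C
t=25: ready={C} → run C
t=26: ready={C} → run C
t=27: (idle)
t=28: (idle)
t=29: (idle)
t=30: (idle)
t=31: (idle)
t=32: (idle)
t=33: (idle)

completion order = D, F, G, H, E, A, C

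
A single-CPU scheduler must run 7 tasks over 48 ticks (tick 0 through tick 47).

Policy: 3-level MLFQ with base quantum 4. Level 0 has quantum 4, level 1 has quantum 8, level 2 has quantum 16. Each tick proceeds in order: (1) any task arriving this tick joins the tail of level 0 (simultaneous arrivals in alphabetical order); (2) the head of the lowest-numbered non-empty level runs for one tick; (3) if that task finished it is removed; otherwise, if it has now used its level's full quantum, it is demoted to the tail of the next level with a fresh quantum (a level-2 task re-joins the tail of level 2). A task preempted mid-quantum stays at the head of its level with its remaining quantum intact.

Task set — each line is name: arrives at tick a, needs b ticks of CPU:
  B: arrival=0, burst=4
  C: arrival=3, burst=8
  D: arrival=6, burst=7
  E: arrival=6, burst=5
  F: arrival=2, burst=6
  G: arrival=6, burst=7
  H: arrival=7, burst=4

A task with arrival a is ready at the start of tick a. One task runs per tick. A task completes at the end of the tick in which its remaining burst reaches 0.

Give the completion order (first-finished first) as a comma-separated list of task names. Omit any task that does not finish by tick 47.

completion order = B, H, F, C, D, E, G

t=0: L0/L1/L2 = B/-/- → run B
t=1: L0/L1/L2 = B/-/- → run B
t=2: L0/L1/L2 = BF/-/- → run B
t=3: L0/L1/L2 = BFC/-/- → run B
t=4: L0/L1/L2 = FC/-/- → run F
t=5: L0/L1/L2 = FC/-/- → run F
t=6: L0/L1/L2 = FCDEG/-/- → run F
t=7: L0/L1/L2 = FCDEGH/-/- → run F
t=8: L0/L1/L2 = CDEGH/F/- → run C
t=9: L0/L1/L2 = CDEGH/F/- → run C
t=10: L0/L1/L2 = CDEGH/F/- → run C
t=11: L0/L1/L2 = CDEGH/F/- → run C
t=12: L0/L1/L2 = DEGH/FC/- → run D
t=13: L0/L1/L2 = DEGH/FC/- → run D
t=14: L0/L1/L2 = DEGH/FC/- → run D
t=15: L0/L1/L2 = DEGH/FC/- → run D
t=16: L0/L1/L2 = EGH/FCD/- → run E
t=17: L0/L1/L2 = EGH/FCD/- → run E
t=18: L0/L1/L2 = EGH/FCD/- → run E
t=19: L0/L1/L2 = EGH/FCD/- → run E
t=20: L0/L1/L2 = GH/FCDE/- → run G
t=21: L0/L1/L2 = GH/FCDE/- → run G
t=22: L0/L1/L2 = GH/FCDE/- → run G
t=23: L0/L1/L2 = GH/FCDE/- → run G
t=24: L0/L1/L2 = H/FCDEG/- → run H
t=25: L0/L1/L2 = H/FCDEG/- → run H
t=26: L0/L1/L2 = H/FCDEG/- → run H
t=27: L0/L1/L2 = H/FCDEG/- → run H
t=28: L0/L1/L2 = -/FCDEG/- → run F
t=29: L0/L1/L2 = -/FCDEG/- → run F
t=30: L0/L1/L2 = -/CDEG/- → run C
t=31: L0/L1/L2 = -/CDEG/- → run C
t=32: L0/L1/L2 = -/CDEG/- → run C
t=33: L0/L1/L2 = -/CDEG/- → run C
t=34: L0/L1/L2 = -/DEG/- → run D
t=35: L0/L1/L2 = -/DEG/- → run D
t=36: L0/L1/L2 = -/DEG/- → run D
t=37: L0/L1/L2 = -/EG/- → run E
t=38: L0/L1/L2 = -/G/- → run G
t=39: L0/L1/L2 = -/G/- → run G
t=40: L0/L1/L2 = -/G/- → run G
t=41: (idle)
t=42: (idle)
t=43: (idle)
t=44: (idle)
t=45: (idle)
t=46: (idle)
t=47: (idle)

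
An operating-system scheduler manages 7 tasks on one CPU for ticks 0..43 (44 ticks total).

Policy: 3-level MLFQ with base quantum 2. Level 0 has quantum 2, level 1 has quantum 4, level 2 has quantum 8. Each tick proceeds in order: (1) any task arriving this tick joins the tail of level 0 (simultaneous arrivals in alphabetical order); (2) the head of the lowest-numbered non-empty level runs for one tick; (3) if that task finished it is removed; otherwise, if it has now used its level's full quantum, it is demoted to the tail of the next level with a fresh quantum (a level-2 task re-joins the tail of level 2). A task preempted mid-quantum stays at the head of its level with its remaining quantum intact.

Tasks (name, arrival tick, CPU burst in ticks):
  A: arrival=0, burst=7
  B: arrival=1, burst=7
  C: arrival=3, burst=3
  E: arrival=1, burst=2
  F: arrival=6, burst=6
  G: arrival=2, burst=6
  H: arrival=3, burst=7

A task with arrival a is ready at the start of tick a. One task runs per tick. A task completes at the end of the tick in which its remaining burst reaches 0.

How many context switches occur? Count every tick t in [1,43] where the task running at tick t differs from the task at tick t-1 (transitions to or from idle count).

t=0: L0/L1/L2 = A/-/- → run A
t=1: L0/L1/L2 = ABE/-/- → run A
t=2: L0/L1/L2 = BEG/A/- → run B
t=3: L0/L1/L2 = BEGCH/A/- → run B
t=4: L0/L1/L2 = EGCH/AB/- → run E
t=5: L0/L1/L2 = EGCH/AB/- → run E
t=6: L0/L1/L2 = GCHF/AB/- → run G
t=7: L0/L1/L2 = GCHF/AB/- → run G
t=8: L0/L1/L2 = CHF/ABG/- → run C
t=9: L0/L1/L2 = CHF/ABG/- → run C
t=10: L0/L1/L2 = HF/ABGC/- → run H
t=11: L0/L1/L2 = HF/ABGC/- → run H
t=12: L0/L1/L2 = F/ABGCH/- → run F
t=13: L0/L1/L2 = F/ABGCH/- → run F
t=14: L0/L1/L2 = -/ABGCHF/- → run A
t=15: L0/L1/L2 = -/ABGCHF/- → run A
t=16: L0/L1/L2 = -/ABGCHF/- → run A
t=17: L0/L1/L2 = -/ABGCHF/- → run A
t=18: L0/L1/L2 = -/BGCHF/A → run B
t=19: L0/L1/L2 = -/BGCHF/A → run B
t=20: L0/L1/L2 = -/BGCHF/A → run B
t=21: L0/L1/L2 = -/BGCHF/A → run B
t=22: L0/L1/L2 = -/GCHF/AB → run G
t=23: L0/L1/L2 = -/GCHF/AB → run G
t=24: L0/L1/L2 = -/GCHF/AB → run G
t=25: L0/L1/L2 = -/GCHF/AB → run G
t=26: L0/L1/L2 = -/CHF/AB → run C
t=27: L0/L1/L2 = -/HF/AB → run H
t=28: L0/L1/L2 = -/HF/AB → run H
t=29: L0/L1/L2 = -/HF/AB → run H
t=30: L0/L1/L2 = -/HF/AB → run H
t=31: L0/L1/L2 = -/F/ABH → run F
t=32: L0/L1/L2 = -/F/ABH → run F
t=33: L0/L1/L2 = -/F/ABH → run F
t=34: L0/L1/L2 = -/F/ABH → run F
t=35: L0/L1/L2 = -/-/ABH → run A
t=36: L0/L1/L2 = -/-/BH → run B
t=37: L0/L1/L2 = -/-/H → run H
t=38: (idle)
t=39: (idle)
t=40: (idle)
t=41: (idle)
t=42: (idle)
t=43: (idle)

context switches = 16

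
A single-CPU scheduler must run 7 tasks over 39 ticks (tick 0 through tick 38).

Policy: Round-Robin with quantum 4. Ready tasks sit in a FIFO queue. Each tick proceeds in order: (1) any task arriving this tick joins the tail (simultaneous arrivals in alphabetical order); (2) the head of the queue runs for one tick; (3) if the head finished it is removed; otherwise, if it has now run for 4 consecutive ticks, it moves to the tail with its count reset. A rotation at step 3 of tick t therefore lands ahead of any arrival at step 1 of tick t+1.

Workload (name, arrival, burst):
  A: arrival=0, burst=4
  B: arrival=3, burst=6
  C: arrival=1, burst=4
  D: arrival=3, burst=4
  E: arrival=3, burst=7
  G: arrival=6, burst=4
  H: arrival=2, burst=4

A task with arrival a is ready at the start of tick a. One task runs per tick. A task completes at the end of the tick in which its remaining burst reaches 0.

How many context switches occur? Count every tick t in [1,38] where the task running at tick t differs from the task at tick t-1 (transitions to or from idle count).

context switches = 9

t=0: queue=[A] q_used=0 → run A
t=1: queue=[A,C] q_used=1 → run A
t=2: queue=[A,C,H] q_used=2 → run A
t=3: queue=[A,C,H,B,D,E] q_used=3 → run A
t=4: queue=[C,H,B,D,E] q_used=0 → run C
t=5: queue=[C,H,B,D,E] q_used=1 → run C
t=6: queue=[C,H,B,D,E,G] q_used=2 → run C
t=7: queue=[C,H,B,D,E,G] q_used=3 → run C
t=8: queue=[H,B,D,E,G] q_used=0 → run H
t=9: queue=[H,B,D,E,G] q_used=1 → run H
t=10: queue=[H,B,D,E,G] q_used=2 → run H
t=11: queue=[H,B,D,E,G] q_used=3 → run H
t=12: queue=[B,D,E,G] q_used=0 → run B
t=13: queue=[B,D,E,G] q_used=1 → run B
t=14: queue=[B,D,E,G] q_used=2 → run B
t=15: queue=[B,D,E,G] q_used=3 → run B
t=16: queue=[D,E,G,B] q_used=0 → run D
t=17: queue=[D,E,G,B] q_used=1 → run D
t=18: queue=[D,E,G,B] q_used=2 → run D
t=19: queue=[D,E,G,B] q_used=3 → run D
t=20: queue=[E,G,B] q_used=0 → run E
t=21: queue=[E,G,B] q_used=1 → run E
t=22: queue=[E,G,B] q_used=2 → run E
t=23: queue=[E,G,B] q_used=3 → run E
t=24: queue=[G,B,E] q_used=0 → run G
t=25: queue=[G,B,E] q_used=1 → run G
t=26: queue=[G,B,E] q_used=2 → run G
t=27: queue=[G,B,E] q_used=3 → run G
t=28: queue=[B,E] q_used=0 → run B
t=29: queue=[B,E] q_used=1 → run B
t=30: queue=[E] q_used=0 → run E
t=31: queue=[E] q_used=1 → run E
t=32: queue=[E] q_used=2 → run E
t=33: (idle)
t=34: (idle)
t=35: (idle)
t=36: (idle)
t=37: (idle)
t=38: (idle)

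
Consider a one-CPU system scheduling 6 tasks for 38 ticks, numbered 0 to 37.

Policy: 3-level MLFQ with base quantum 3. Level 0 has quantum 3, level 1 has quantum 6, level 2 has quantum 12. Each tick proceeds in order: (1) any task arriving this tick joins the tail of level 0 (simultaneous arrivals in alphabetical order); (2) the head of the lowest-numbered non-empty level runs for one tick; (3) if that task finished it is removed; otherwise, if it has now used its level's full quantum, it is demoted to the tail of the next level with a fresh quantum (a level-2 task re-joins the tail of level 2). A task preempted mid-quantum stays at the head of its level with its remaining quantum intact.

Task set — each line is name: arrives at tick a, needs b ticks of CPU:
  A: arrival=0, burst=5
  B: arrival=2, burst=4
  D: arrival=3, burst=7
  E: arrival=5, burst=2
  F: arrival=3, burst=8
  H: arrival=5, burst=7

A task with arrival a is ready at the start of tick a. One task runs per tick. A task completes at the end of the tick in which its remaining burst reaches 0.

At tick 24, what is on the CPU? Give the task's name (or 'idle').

t=0: L0/L1/L2 = A/-/- → run A
t=1: L0/L1/L2 = A/-/- → run A
t=2: L0/L1/L2 = AB/-/- → run A
t=3: L0/L1/L2 = BDF/A/- → run B
t=4: L0/L1/L2 = BDF/A/- → run B
t=5: L0/L1/L2 = BDFEH/A/- → run B
t=6: L0/L1/L2 = DFEH/AB/- → run D
t=7: L0/L1/L2 = DFEH/AB/- → run D
t=8: L0/L1/L2 = DFEH/AB/- → run D
t=9: L0/L1/L2 = FEH/ABD/- → run F
t=10: L0/L1/L2 = FEH/ABD/- → run F
t=11: L0/L1/L2 = FEH/ABD/- → run F
t=12: L0/L1/L2 = EH/ABDF/- → run E
t=13: L0/L1/L2 = EH/ABDF/- → run E
t=14: L0/L1/L2 = H/ABDF/- → run H
t=15: L0/L1/L2 = H/ABDF/- → run H
t=16: L0/L1/L2 = H/ABDF/- → run H
t=17: L0/L1/L2 = -/ABDFH/- → run A
t=18: L0/L1/L2 = -/ABDFH/- → run A
t=19: L0/L1/L2 = -/BDFH/- → run B
t=20: L0/L1/L2 = -/DFH/- → run D
t=21: L0/L1/L2 = -/DFH/- → run D
t=22: L0/L1/L2 = -/DFH/- → run D
t=23: L0/L1/L2 = -/DFH/- → run D
t=24: L0/L1/L2 = -/FH/- → run F
t=25: L0/L1/L2 = -/FH/- → run F
t=26: L0/L1/L2 = -/FH/- → run F
t=27: L0/L1/L2 = -/FH/- → run F
t=28: L0/L1/L2 = -/FH/- → run F
t=29: L0/L1/L2 = -/H/- → run H
t=30: L0/L1/L2 = -/H/- → run H
t=31: L0/L1/L2 = -/H/- → run H
t=32: L0/L1/L2 = -/H/- → run H
t=33: (idle)
t=34: (idle)
t=35: (idle)
t=36: (idle)
t=37: (idle)

running at tick 24 = F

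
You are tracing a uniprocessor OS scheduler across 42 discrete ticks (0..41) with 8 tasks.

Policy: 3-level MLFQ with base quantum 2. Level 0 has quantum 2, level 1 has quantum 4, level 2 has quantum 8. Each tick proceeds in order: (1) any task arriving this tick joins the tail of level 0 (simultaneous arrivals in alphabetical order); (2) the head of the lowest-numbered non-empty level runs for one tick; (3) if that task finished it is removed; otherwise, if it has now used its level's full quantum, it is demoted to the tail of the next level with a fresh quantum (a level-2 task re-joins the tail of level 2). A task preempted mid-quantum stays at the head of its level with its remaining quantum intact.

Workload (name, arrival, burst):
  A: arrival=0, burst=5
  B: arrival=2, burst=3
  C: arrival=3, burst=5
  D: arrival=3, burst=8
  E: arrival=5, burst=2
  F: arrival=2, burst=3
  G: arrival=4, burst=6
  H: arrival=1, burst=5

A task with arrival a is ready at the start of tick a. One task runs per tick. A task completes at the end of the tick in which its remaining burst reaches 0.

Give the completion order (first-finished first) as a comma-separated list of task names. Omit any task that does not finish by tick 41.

completion order = E, A, H, B, F, C, G, D

t=0: L0/L1/L2 = A/-/- → run A
t=1: L0/L1/L2 = AH/-/- → run A
t=2: L0/L1/L2 = HBF/A/- → run H
t=3: L0/L1/L2 = HBFCD/A/- → run H
t=4: L0/L1/L2 = BFCDG/AH/- → run B
t=5: L0/L1/L2 = BFCDGE/AH/- → run B
t=6: L0/L1/L2 = FCDGE/AHB/- → run F
t=7: L0/L1/L2 = FCDGE/AHB/- → run F
t=8: L0/L1/L2 = CDGE/AHBF/- → run C
t=9: L0/L1/L2 = CDGE/AHBF/- → run C
t=10: L0/L1/L2 = DGE/AHBFC/- → run D
t=11: L0/L1/L2 = DGE/AHBFC/- → run D
t=12: L0/L1/L2 = GE/AHBFCD/- → run G
t=13: L0/L1/L2 = GE/AHBFCD/- → run G
t=14: L0/L1/L2 = E/AHBFCDG/- → run E
t=15: L0/L1/L2 = E/AHBFCDG/- → run E
t=16: L0/L1/L2 = -/AHBFCDG/- → run A
t=17: L0/L1/L2 = -/AHBFCDG/- → run A
t=18: L0/L1/L2 = -/AHBFCDG/- → run A
t=19: L0/L1/L2 = -/HBFCDG/- → run H
t=20: L0/L1/L2 = -/HBFCDG/- → run H
t=21: L0/L1/L2 = -/HBFCDG/- → run H
t=22: L0/L1/L2 = -/BFCDG/- → run B
t=23: L0/L1/L2 = -/FCDG/- → run F
t=24: L0/L1/L2 = -/CDG/- → run C
t=25: L0/L1/L2 = -/CDG/- → run C
t=26: L0/L1/L2 = -/CDG/- → run C
t=27: L0/L1/L2 = -/DG/- → run D
t=28: L0/L1/L2 = -/DG/- → run D
t=29: L0/L1/L2 = -/DG/- → run D
t=30: L0/L1/L2 = -/DG/- → run D
t=31: L0/L1/L2 = -/G/D → run G
t=32: L0/L1/L2 = -/G/D → run G
t=33: L0/L1/L2 = -/G/D → run G
t=34: L0/L1/L2 = -/G/D → run G
t=35: L0/L1/L2 = -/-/D → run D
t=36: L0/L1/L2 = -/-/D → run D
t=37: (idle)
t=38: (idle)
t=39: (idle)
t=40: (idle)
t=41: (idle)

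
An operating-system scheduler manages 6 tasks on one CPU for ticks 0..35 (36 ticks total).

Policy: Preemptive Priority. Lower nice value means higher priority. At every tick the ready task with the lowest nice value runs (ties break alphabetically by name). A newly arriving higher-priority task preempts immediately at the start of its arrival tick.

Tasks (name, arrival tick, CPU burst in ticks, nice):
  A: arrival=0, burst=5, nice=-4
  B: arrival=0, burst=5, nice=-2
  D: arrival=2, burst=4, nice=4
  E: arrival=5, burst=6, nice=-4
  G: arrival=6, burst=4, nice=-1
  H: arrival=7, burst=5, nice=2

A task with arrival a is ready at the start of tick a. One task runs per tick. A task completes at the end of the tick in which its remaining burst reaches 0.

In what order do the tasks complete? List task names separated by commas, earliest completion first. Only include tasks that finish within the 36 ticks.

t=0: ready={A,B} → run A
t=1: ready={A,B} → run A
t=2: ready={A,B,D} → run A
t=3: ready={A,B,D} → run A
t=4: ready={A,B,D} → run A
t=5: ready={B,D,E} → run E
t=6: ready={B,D,E,G} → run E
t=7: ready={B,D,E,G,H} → run E
t=8: ready={B,D,E,G,H} → run E
t=9: ready={B,D,E,G,H} → run E
t=10: ready={B,D,E,G,H} → run E
t=11: ready={B,D,G,H} → run B
t=12: ready={B,D,G,H} → run B
t=13: ready={B,D,G,H} → run B
t=14: ready={B,D,G,H} → run B
t=15: ready={B,D,G,H} → run B
t=16: ready={D,G,H} → run G
t=17: ready={D,G,H} → run G
t=18: ready={D,G,H} → run G
t=19: ready={D,G,H} → run G
t=20: ready={D,H} → run H
t=21: ready={D,H} → run H
t=22: ready={D,H} → run H
t=23: ready={D,H} → run H
t=24: ready={D,H} → run H
t=25: ready={D} → run D
t=26: ready={D} → run D
t=27: ready={D} → run D
t=28: ready={D} → run D
t=29: (idle)
t=30: (idle)
t=31: (idle)
t=32: (idle)
t=33: (idle)
t=34: (idle)
t=35: (idle)

completion order = A, E, B, G, H, D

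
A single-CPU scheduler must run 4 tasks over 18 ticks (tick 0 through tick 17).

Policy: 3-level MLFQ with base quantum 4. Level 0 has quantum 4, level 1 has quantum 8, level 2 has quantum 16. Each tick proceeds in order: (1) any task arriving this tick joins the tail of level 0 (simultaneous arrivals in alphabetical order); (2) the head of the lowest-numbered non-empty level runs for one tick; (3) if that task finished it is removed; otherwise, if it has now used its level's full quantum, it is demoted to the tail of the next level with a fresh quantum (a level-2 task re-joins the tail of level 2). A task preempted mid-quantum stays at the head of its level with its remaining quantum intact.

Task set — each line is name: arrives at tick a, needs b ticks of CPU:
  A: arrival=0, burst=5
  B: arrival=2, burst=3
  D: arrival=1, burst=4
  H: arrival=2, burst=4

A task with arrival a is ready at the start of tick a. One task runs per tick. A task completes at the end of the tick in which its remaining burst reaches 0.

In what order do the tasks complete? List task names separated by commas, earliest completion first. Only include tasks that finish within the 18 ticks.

completion order = D, B, H, A

t=0: L0/L1/L2 = A/-/- → run A
t=1: L0/L1/L2 = AD/-/- → run A
t=2: L0/L1/L2 = ADBH/-/- → run A
t=3: L0/L1/L2 = ADBH/-/- → run A
t=4: L0/L1/L2 = DBH/A/- → run D
t=5: L0/L1/L2 = DBH/A/- → run D
t=6: L0/L1/L2 = DBH/A/- → run D
t=7: L0/L1/L2 = DBH/A/- → run D
t=8: L0/L1/L2 = BH/A/- → run B
t=9: L0/L1/L2 = BH/A/- → run B
t=10: L0/L1/L2 = BH/A/- → run B
t=11: L0/L1/L2 = H/A/- → run H
t=12: L0/L1/L2 = H/A/- → run H
t=13: L0/L1/L2 = H/A/- → run H
t=14: L0/L1/L2 = H/A/- → run H
t=15: L0/L1/L2 = -/A/- → run A
t=16: (idle)
t=17: (idle)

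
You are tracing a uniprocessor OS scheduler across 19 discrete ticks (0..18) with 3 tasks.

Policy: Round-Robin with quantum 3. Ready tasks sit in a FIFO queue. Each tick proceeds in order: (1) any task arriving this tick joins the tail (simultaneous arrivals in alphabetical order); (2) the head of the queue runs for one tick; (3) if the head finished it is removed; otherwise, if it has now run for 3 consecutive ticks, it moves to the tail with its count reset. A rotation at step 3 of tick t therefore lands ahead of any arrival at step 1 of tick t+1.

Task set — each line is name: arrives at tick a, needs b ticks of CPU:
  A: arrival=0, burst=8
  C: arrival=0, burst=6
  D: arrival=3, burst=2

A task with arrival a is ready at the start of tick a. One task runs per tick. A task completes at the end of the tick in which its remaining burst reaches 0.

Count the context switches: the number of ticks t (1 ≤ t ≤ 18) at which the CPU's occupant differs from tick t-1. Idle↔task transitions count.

t=0: queue=[A,C] q_used=0 → run A
t=1: queue=[A,C] q_used=1 → run A
t=2: queue=[A,C] q_used=2 → run A
t=3: queue=[C,A,D] q_used=0 → run C
t=4: queue=[C,A,D] q_used=1 → run C
t=5: queue=[C,A,D] q_used=2 → run C
t=6: queue=[A,D,C] q_used=0 → run A
t=7: queue=[A,D,C] q_used=1 → run A
t=8: queue=[A,D,C] q_used=2 → run A
t=9: queue=[D,C,A] q_used=0 → run D
t=10: queue=[D,C,A] q_used=1 → run D
t=11: queue=[C,A] q_used=0 → run C
t=12: queue=[C,A] q_used=1 → run C
t=13: queue=[C,A] q_used=2 → run C
t=14: queue=[A] q_used=0 → run A
t=15: queue=[A] q_used=1 → run A
t=16: (idle)
t=17: (idle)
t=18: (idle)

context switches = 6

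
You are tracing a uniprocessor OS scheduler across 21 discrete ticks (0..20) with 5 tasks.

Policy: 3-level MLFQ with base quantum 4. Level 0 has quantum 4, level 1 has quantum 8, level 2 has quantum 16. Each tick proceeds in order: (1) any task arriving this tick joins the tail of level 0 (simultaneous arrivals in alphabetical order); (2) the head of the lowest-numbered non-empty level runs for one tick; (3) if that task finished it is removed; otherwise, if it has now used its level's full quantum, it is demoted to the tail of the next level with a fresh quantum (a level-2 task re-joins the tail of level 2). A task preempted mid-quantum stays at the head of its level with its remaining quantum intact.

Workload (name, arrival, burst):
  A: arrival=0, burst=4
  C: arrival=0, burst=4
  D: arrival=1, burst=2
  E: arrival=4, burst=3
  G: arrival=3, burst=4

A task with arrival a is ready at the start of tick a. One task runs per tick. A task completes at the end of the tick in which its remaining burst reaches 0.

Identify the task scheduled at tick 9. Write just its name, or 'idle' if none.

t=0: L0/L1/L2 = AC/-/- → run A
t=1: L0/L1/L2 = ACD/-/- → run A
t=2: L0/L1/L2 = ACD/-/- → run A
t=3: L0/L1/L2 = ACDG/-/- → run A
t=4: L0/L1/L2 = CDGE/-/- → run C
t=5: L0/L1/L2 = CDGE/-/- → run C
t=6: L0/L1/L2 = CDGE/-/- → run C
t=7: L0/L1/L2 = CDGE/-/- → run C
t=8: L0/L1/L2 = DGE/-/- → run D
t=9: L0/L1/L2 = DGE/-/- → run D
t=10: L0/L1/L2 = GE/-/- → run G
t=11: L0/L1/L2 = GE/-/- → run G
t=12: L0/L1/L2 = GE/-/- → run G
t=13: L0/L1/L2 = GE/-/- → run G
t=14: L0/L1/L2 = E/-/- → run E
t=15: L0/L1/L2 = E/-/- → run E
t=16: L0/L1/L2 = E/-/- → run E
t=17: (idle)
t=18: (idle)
t=19: (idle)
t=20: (idle)

running at tick 9 = D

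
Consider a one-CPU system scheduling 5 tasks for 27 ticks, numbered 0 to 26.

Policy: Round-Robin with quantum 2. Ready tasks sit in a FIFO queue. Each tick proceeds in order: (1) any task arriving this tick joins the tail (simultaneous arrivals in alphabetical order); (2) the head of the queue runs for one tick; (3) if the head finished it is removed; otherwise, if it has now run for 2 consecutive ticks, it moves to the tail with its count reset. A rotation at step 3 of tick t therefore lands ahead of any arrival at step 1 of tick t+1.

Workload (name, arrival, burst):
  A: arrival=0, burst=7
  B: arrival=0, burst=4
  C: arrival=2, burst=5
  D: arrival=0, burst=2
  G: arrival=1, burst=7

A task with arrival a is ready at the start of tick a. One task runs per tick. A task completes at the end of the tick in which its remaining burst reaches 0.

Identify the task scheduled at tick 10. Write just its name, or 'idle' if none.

t=0: queue=[A,B,D] q_used=0 → run A
t=1: queue=[A,B,D,G] q_used=1 → run A
t=2: queue=[B,D,G,A,C] q_used=0 → run B
t=3: queue=[B,D,G,A,C] q_used=1 → run B
t=4: queue=[D,G,A,C,B] q_used=0 → run D
t=5: queue=[D,G,A,C,B] q_used=1 → run D
t=6: queue=[G,A,C,B] q_used=0 → run G
t=7: queue=[G,A,C,B] q_used=1 → run G
t=8: queue=[A,C,B,G] q_used=0 → run A
t=9: queue=[A,C,B,G] q_used=1 → run A
t=10: queue=[C,B,G,A] q_used=0 → run C
t=11: queue=[C,B,G,A] q_used=1 → run C
t=12: queue=[B,G,A,C] q_used=0 → run B
t=13: queue=[B,G,A,C] q_used=1 → run B
t=14: queue=[G,A,C] q_used=0 → run G
t=15: queue=[G,A,C] q_used=1 → run G
t=16: queue=[A,C,G] q_used=0 → run A
t=17: queue=[A,C,G] q_used=1 → run A
t=18: queue=[C,G,A] q_used=0 → run C
t=19: queue=[C,G,A] q_used=1 → run C
t=20: queue=[G,A,C] q_used=0 → run G
t=21: queue=[G,A,C] q_used=1 → run G
t=22: queue=[A,C,G] q_used=0 → run A
t=23: queue=[C,G] q_used=0 → run C
t=24: queue=[G] q_used=0 → run G
t=25: (idle)
t=26: (idle)

running at tick 10 = C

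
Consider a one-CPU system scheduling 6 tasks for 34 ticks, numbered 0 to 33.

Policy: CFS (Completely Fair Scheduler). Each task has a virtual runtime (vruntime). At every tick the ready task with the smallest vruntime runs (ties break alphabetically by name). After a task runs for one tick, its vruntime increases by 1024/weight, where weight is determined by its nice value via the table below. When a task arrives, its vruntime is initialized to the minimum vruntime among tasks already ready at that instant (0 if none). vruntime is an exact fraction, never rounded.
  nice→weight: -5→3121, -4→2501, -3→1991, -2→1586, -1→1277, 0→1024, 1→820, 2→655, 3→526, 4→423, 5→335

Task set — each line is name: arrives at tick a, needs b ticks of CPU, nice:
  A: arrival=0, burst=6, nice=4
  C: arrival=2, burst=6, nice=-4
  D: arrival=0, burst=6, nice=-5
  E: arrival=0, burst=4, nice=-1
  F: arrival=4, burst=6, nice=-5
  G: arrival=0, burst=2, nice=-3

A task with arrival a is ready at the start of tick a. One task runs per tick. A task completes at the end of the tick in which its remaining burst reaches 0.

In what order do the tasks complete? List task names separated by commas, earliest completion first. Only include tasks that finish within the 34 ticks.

t=0: vr[A=0 D=0 E=0 G=0] → run A
t=1: vr[A=1024/423 D=0 E=0 G=0] → run D
t=2: vr[A=1024/423 C=0 D=1024/3121 E=0 G=0] → run C
t=3: vr[A=1024/423 C=1024/2501 D=1024/3121 E=0 G=0] → run E
t=4: vr[A=1024/423 C=1024/2501 D=1024/3121 E=1024/1277 F=0 G=0] → run F
t=5: vr[A=1024/423 C=1024/2501 D=1024/3121 E=1024/1277 F=1024/3121 G=0] → run G
t=6: vr[A=1024/423 C=1024/2501 D=1024/3121 E=1024/1277 F=1024/3121 G=1024/1991] → run D
t=7: vr[A=1024/423 C=1024/2501 D=2048/3121 E=1024/1277 F=1024/3121 G=1024/1991] → run F
t=8: vr[A=1024/423 C=1024/2501 D=2048/3121 E=1024/1277 F=2048/3121 G=1024/1991] → run C
t=9: vr[A=1024/423 C=2048/2501 D=2048/3121 E=1024/1277 F=2048/3121 G=1024/1991] → run G
t=10: vr[A=1024/423 C=2048/2501 D=2048/3121 E=1024/1277 F=2048/3121] → run D
t=11: vr[A=1024/423 C=2048/2501 D=3072/3121 E=1024/1277 F=2048/3121] → run F
t=12: vr[A=1024/423 C=2048/2501 D=3072/3121 E=1024/1277 F=3072/3121] → run E
t=13: vr[A=1024/423 C=2048/2501 D=3072/3121 E=2048/1277 F=3072/3121] → run C
t=14: vr[A=1024/423 C=3072/2501 D=3072/3121 E=2048/1277 F=3072/3121] → run D
t=15: vr[A=1024/423 C=3072/2501 D=4096/3121 E=2048/1277 F=3072/3121] → run F
t=16: vr[A=1024/423 C=3072/2501 D=4096/3121 E=2048/1277 F=4096/3121] → run C
t=17: vr[A=1024/423 C=4096/2501 D=4096/3121 E=2048/1277 F=4096/3121] → run D
t=18: vr[A=1024/423 C=4096/2501 D=5120/3121 E=2048/1277 F=4096/3121] → run F
t=19: vr[A=1024/423 C=4096/2501 D=5120/3121 E=2048/1277 F=5120/3121] → run E
t=20: vr[A=1024/423 C=4096/2501 D=5120/3121 E=3072/1277 F=5120/3121] → run C
t=21: vr[A=1024/423 C=5120/2501 D=5120/3121 E=3072/1277 F=5120/3121] → run D
t=22: vr[A=1024/423 C=5120/2501 E=3072/1277 F=5120/3121] → run F
t=23: vr[A=1024/423 C=5120/2501 E=3072/1277] → run C
t=24: vr[A=1024/423 E=3072/1277] → run E
t=25: vr[A=1024/423] → run A
t=26: vr[A=2048/423] → run A
t=27: vr[A=1024/141] → run A
t=28: vr[A=4096/423] → run A
t=29: vr[A=5120/423] → run A
t=30: (idle)
t=31: (idle)
t=32: (idle)
t=33: (idle)

completion order = G, D, F, C, E, A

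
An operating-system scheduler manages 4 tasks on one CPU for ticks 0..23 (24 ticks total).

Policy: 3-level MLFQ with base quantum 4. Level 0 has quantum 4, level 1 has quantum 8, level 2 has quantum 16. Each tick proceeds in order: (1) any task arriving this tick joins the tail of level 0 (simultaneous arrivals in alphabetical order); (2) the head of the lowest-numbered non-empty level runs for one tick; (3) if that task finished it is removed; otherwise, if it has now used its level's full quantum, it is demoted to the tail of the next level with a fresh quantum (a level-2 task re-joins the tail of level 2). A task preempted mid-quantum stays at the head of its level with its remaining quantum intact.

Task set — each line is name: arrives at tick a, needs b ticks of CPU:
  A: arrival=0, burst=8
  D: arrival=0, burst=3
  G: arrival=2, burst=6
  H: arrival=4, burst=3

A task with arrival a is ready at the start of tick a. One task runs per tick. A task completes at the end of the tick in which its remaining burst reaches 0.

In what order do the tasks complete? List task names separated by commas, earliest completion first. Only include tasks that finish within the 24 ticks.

completion order = D, H, A, G

t=0: L0/L1/L2 = AD/-/- → run A
t=1: L0/L1/L2 = AD/-/- → run A
t=2: L0/L1/L2 = ADG/-/- → run A
t=3: L0/L1/L2 = ADG/-/- → run A
t=4: L0/L1/L2 = DGH/A/- → run D
t=5: L0/L1/L2 = DGH/A/- → run D
t=6: L0/L1/L2 = DGH/A/- → run D
t=7: L0/L1/L2 = GH/A/- → run G
t=8: L0/L1/L2 = GH/A/- → run G
t=9: L0/L1/L2 = GH/A/- → run G
t=10: L0/L1/L2 = GH/A/- → run G
t=11: L0/L1/L2 = H/AG/- → run H
t=12: L0/L1/L2 = H/AG/- → run H
t=13: L0/L1/L2 = H/AG/- → run H
t=14: L0/L1/L2 = -/AG/- → run A
t=15: L0/L1/L2 = -/AG/- → run A
t=16: L0/L1/L2 = -/AG/- → run A
t=17: L0/L1/L2 = -/AG/- → run A
t=18: L0/L1/L2 = -/G/- → run G
t=19: L0/L1/L2 = -/G/- → run G
t=20: (idle)
t=21: (idle)
t=22: (idle)
t=23: (idle)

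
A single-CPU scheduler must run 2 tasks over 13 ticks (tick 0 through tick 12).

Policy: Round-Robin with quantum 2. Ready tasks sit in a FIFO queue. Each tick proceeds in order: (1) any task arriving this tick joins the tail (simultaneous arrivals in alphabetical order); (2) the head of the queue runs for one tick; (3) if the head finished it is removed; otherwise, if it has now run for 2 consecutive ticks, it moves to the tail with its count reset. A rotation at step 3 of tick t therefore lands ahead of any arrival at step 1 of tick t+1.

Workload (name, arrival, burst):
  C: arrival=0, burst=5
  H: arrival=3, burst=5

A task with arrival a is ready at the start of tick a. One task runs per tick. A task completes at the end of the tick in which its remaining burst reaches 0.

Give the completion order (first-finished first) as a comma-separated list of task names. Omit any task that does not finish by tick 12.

completion order = C, H

t=0: queue=[C] q_used=0 → run C
t=1: queue=[C] q_used=1 → run C
t=2: queue=[C] q_used=0 → run C
t=3: queue=[C,H] q_used=1 → run C
t=4: queue=[H,C] q_used=0 → run H
t=5: queue=[H,C] q_used=1 → run H
t=6: queue=[C,H] q_used=0 → run C
t=7: queue=[H] q_used=0 → run H
t=8: queue=[H] q_used=1 → run H
t=9: queue=[H] q_used=0 → run H
t=10: (idle)
t=11: (idle)
t=12: (idle)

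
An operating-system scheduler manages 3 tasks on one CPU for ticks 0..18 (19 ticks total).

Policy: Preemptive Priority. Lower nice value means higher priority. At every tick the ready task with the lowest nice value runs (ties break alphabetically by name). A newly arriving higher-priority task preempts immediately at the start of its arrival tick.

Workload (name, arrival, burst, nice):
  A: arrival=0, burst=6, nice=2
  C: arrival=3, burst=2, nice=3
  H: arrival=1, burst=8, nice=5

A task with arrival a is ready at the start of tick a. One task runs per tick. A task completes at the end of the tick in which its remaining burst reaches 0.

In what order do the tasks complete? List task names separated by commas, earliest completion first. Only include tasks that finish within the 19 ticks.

t=0: ready={A} → run A
t=1: ready={A,H} → run A
t=2: ready={A,H} → run A
t=3: ready={A,C,H} → run A
t=4: ready={A,C,H} → run A
t=5: ready={A,C,H} → run A
t=6: ready={C,H} → run C
t=7: ready={C,H} → run C
t=8: ready={H} → run H
t=9: ready={H} → run H
t=10: ready={H} → run H
t=11: ready={H} → run H
t=12: ready={H} → run H
t=13: ready={H} → run H
t=14: ready={H} → run H
t=15: ready={H} → run H
t=16: (idle)
t=17: (idle)
t=18: (idle)

completion order = A, C, H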